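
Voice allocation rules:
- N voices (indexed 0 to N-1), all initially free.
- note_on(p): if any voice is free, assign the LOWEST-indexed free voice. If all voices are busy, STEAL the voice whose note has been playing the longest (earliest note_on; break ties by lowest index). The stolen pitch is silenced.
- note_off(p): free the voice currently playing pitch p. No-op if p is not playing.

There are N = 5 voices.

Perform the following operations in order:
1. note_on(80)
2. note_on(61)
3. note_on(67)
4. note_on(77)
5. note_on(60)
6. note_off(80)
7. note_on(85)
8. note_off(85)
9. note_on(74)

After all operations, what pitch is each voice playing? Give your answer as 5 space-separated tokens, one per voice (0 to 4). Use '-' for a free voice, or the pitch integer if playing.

Op 1: note_on(80): voice 0 is free -> assigned | voices=[80 - - - -]
Op 2: note_on(61): voice 1 is free -> assigned | voices=[80 61 - - -]
Op 3: note_on(67): voice 2 is free -> assigned | voices=[80 61 67 - -]
Op 4: note_on(77): voice 3 is free -> assigned | voices=[80 61 67 77 -]
Op 5: note_on(60): voice 4 is free -> assigned | voices=[80 61 67 77 60]
Op 6: note_off(80): free voice 0 | voices=[- 61 67 77 60]
Op 7: note_on(85): voice 0 is free -> assigned | voices=[85 61 67 77 60]
Op 8: note_off(85): free voice 0 | voices=[- 61 67 77 60]
Op 9: note_on(74): voice 0 is free -> assigned | voices=[74 61 67 77 60]

Answer: 74 61 67 77 60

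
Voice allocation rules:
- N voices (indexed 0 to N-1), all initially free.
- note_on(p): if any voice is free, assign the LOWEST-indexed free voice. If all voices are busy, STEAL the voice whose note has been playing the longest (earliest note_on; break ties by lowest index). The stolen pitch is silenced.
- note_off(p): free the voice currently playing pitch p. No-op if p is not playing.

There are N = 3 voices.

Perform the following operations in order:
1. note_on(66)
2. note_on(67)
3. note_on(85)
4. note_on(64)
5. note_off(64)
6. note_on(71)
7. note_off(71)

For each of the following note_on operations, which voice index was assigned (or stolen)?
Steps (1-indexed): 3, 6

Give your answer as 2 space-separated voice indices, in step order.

Answer: 2 0

Derivation:
Op 1: note_on(66): voice 0 is free -> assigned | voices=[66 - -]
Op 2: note_on(67): voice 1 is free -> assigned | voices=[66 67 -]
Op 3: note_on(85): voice 2 is free -> assigned | voices=[66 67 85]
Op 4: note_on(64): all voices busy, STEAL voice 0 (pitch 66, oldest) -> assign | voices=[64 67 85]
Op 5: note_off(64): free voice 0 | voices=[- 67 85]
Op 6: note_on(71): voice 0 is free -> assigned | voices=[71 67 85]
Op 7: note_off(71): free voice 0 | voices=[- 67 85]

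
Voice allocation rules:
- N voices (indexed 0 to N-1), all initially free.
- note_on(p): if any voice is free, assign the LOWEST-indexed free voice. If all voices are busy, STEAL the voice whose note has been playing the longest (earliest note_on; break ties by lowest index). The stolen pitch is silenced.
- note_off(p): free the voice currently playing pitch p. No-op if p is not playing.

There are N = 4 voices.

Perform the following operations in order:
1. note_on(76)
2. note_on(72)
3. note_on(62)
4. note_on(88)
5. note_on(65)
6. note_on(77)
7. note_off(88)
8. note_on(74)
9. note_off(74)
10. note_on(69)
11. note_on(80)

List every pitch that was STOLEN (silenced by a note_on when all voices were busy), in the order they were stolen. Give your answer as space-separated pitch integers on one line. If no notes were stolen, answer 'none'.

Answer: 76 72 62

Derivation:
Op 1: note_on(76): voice 0 is free -> assigned | voices=[76 - - -]
Op 2: note_on(72): voice 1 is free -> assigned | voices=[76 72 - -]
Op 3: note_on(62): voice 2 is free -> assigned | voices=[76 72 62 -]
Op 4: note_on(88): voice 3 is free -> assigned | voices=[76 72 62 88]
Op 5: note_on(65): all voices busy, STEAL voice 0 (pitch 76, oldest) -> assign | voices=[65 72 62 88]
Op 6: note_on(77): all voices busy, STEAL voice 1 (pitch 72, oldest) -> assign | voices=[65 77 62 88]
Op 7: note_off(88): free voice 3 | voices=[65 77 62 -]
Op 8: note_on(74): voice 3 is free -> assigned | voices=[65 77 62 74]
Op 9: note_off(74): free voice 3 | voices=[65 77 62 -]
Op 10: note_on(69): voice 3 is free -> assigned | voices=[65 77 62 69]
Op 11: note_on(80): all voices busy, STEAL voice 2 (pitch 62, oldest) -> assign | voices=[65 77 80 69]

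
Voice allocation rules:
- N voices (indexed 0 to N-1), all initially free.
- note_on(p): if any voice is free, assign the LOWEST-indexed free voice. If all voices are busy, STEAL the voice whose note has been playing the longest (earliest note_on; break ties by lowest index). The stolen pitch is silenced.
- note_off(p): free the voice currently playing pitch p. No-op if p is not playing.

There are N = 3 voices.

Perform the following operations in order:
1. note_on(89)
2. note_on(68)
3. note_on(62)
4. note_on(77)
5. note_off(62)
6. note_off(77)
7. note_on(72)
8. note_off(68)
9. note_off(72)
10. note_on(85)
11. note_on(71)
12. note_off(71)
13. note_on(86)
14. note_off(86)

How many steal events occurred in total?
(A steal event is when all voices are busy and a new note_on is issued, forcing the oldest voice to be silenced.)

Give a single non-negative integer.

Op 1: note_on(89): voice 0 is free -> assigned | voices=[89 - -]
Op 2: note_on(68): voice 1 is free -> assigned | voices=[89 68 -]
Op 3: note_on(62): voice 2 is free -> assigned | voices=[89 68 62]
Op 4: note_on(77): all voices busy, STEAL voice 0 (pitch 89, oldest) -> assign | voices=[77 68 62]
Op 5: note_off(62): free voice 2 | voices=[77 68 -]
Op 6: note_off(77): free voice 0 | voices=[- 68 -]
Op 7: note_on(72): voice 0 is free -> assigned | voices=[72 68 -]
Op 8: note_off(68): free voice 1 | voices=[72 - -]
Op 9: note_off(72): free voice 0 | voices=[- - -]
Op 10: note_on(85): voice 0 is free -> assigned | voices=[85 - -]
Op 11: note_on(71): voice 1 is free -> assigned | voices=[85 71 -]
Op 12: note_off(71): free voice 1 | voices=[85 - -]
Op 13: note_on(86): voice 1 is free -> assigned | voices=[85 86 -]
Op 14: note_off(86): free voice 1 | voices=[85 - -]

Answer: 1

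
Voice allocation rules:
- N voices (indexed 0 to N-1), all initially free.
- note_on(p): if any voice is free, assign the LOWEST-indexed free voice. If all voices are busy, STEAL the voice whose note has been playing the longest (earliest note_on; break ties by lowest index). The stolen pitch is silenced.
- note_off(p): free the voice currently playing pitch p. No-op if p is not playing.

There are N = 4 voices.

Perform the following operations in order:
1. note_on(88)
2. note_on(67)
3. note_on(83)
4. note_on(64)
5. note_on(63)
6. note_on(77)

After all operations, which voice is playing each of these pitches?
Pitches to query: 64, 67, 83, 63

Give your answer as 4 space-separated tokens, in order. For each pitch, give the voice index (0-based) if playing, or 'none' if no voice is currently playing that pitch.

Answer: 3 none 2 0

Derivation:
Op 1: note_on(88): voice 0 is free -> assigned | voices=[88 - - -]
Op 2: note_on(67): voice 1 is free -> assigned | voices=[88 67 - -]
Op 3: note_on(83): voice 2 is free -> assigned | voices=[88 67 83 -]
Op 4: note_on(64): voice 3 is free -> assigned | voices=[88 67 83 64]
Op 5: note_on(63): all voices busy, STEAL voice 0 (pitch 88, oldest) -> assign | voices=[63 67 83 64]
Op 6: note_on(77): all voices busy, STEAL voice 1 (pitch 67, oldest) -> assign | voices=[63 77 83 64]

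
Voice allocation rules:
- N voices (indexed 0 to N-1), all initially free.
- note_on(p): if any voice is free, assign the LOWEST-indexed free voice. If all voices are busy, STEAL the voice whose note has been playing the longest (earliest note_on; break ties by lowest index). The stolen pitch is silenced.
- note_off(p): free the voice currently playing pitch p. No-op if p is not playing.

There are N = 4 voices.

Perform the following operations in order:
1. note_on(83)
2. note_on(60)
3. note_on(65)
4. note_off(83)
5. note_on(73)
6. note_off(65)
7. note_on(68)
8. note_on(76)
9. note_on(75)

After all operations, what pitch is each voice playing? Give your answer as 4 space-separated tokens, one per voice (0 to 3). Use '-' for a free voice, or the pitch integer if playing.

Answer: 73 75 68 76

Derivation:
Op 1: note_on(83): voice 0 is free -> assigned | voices=[83 - - -]
Op 2: note_on(60): voice 1 is free -> assigned | voices=[83 60 - -]
Op 3: note_on(65): voice 2 is free -> assigned | voices=[83 60 65 -]
Op 4: note_off(83): free voice 0 | voices=[- 60 65 -]
Op 5: note_on(73): voice 0 is free -> assigned | voices=[73 60 65 -]
Op 6: note_off(65): free voice 2 | voices=[73 60 - -]
Op 7: note_on(68): voice 2 is free -> assigned | voices=[73 60 68 -]
Op 8: note_on(76): voice 3 is free -> assigned | voices=[73 60 68 76]
Op 9: note_on(75): all voices busy, STEAL voice 1 (pitch 60, oldest) -> assign | voices=[73 75 68 76]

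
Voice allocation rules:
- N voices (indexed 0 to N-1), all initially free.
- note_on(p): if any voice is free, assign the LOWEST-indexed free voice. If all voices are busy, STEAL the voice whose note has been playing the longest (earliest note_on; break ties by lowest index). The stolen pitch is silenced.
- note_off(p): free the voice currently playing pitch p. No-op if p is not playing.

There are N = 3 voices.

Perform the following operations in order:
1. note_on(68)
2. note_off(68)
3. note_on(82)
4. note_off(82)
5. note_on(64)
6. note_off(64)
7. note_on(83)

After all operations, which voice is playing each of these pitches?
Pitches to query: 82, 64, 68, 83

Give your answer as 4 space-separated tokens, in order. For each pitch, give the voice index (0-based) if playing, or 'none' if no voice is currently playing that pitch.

Op 1: note_on(68): voice 0 is free -> assigned | voices=[68 - -]
Op 2: note_off(68): free voice 0 | voices=[- - -]
Op 3: note_on(82): voice 0 is free -> assigned | voices=[82 - -]
Op 4: note_off(82): free voice 0 | voices=[- - -]
Op 5: note_on(64): voice 0 is free -> assigned | voices=[64 - -]
Op 6: note_off(64): free voice 0 | voices=[- - -]
Op 7: note_on(83): voice 0 is free -> assigned | voices=[83 - -]

Answer: none none none 0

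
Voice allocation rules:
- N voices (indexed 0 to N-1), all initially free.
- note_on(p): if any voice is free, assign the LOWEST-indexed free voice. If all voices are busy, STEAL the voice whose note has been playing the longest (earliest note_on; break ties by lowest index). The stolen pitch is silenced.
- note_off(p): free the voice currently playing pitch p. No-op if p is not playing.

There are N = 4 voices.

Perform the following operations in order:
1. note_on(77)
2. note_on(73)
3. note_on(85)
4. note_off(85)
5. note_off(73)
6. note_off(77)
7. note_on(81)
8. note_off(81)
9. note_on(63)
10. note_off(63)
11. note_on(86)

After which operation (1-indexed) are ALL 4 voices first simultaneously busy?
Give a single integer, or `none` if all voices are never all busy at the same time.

Op 1: note_on(77): voice 0 is free -> assigned | voices=[77 - - -]
Op 2: note_on(73): voice 1 is free -> assigned | voices=[77 73 - -]
Op 3: note_on(85): voice 2 is free -> assigned | voices=[77 73 85 -]
Op 4: note_off(85): free voice 2 | voices=[77 73 - -]
Op 5: note_off(73): free voice 1 | voices=[77 - - -]
Op 6: note_off(77): free voice 0 | voices=[- - - -]
Op 7: note_on(81): voice 0 is free -> assigned | voices=[81 - - -]
Op 8: note_off(81): free voice 0 | voices=[- - - -]
Op 9: note_on(63): voice 0 is free -> assigned | voices=[63 - - -]
Op 10: note_off(63): free voice 0 | voices=[- - - -]
Op 11: note_on(86): voice 0 is free -> assigned | voices=[86 - - -]

Answer: none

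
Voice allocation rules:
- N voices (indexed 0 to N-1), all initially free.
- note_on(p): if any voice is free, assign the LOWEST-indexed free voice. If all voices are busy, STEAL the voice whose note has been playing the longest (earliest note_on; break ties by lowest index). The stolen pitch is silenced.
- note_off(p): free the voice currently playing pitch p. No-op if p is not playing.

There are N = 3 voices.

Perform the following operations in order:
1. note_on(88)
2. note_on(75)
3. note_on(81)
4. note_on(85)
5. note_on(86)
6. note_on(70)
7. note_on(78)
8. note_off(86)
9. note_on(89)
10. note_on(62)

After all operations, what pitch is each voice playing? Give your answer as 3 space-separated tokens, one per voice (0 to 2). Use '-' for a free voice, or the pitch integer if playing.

Op 1: note_on(88): voice 0 is free -> assigned | voices=[88 - -]
Op 2: note_on(75): voice 1 is free -> assigned | voices=[88 75 -]
Op 3: note_on(81): voice 2 is free -> assigned | voices=[88 75 81]
Op 4: note_on(85): all voices busy, STEAL voice 0 (pitch 88, oldest) -> assign | voices=[85 75 81]
Op 5: note_on(86): all voices busy, STEAL voice 1 (pitch 75, oldest) -> assign | voices=[85 86 81]
Op 6: note_on(70): all voices busy, STEAL voice 2 (pitch 81, oldest) -> assign | voices=[85 86 70]
Op 7: note_on(78): all voices busy, STEAL voice 0 (pitch 85, oldest) -> assign | voices=[78 86 70]
Op 8: note_off(86): free voice 1 | voices=[78 - 70]
Op 9: note_on(89): voice 1 is free -> assigned | voices=[78 89 70]
Op 10: note_on(62): all voices busy, STEAL voice 2 (pitch 70, oldest) -> assign | voices=[78 89 62]

Answer: 78 89 62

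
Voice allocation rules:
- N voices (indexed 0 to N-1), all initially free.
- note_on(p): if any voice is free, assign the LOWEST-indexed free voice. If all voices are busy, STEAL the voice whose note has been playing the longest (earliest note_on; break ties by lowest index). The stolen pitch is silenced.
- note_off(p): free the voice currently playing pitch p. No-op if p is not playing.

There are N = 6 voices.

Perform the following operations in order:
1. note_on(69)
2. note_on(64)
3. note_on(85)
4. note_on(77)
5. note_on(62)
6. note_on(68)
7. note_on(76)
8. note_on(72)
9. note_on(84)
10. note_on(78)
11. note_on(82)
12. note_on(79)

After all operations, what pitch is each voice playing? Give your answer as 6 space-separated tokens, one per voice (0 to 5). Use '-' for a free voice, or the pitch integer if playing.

Answer: 76 72 84 78 82 79

Derivation:
Op 1: note_on(69): voice 0 is free -> assigned | voices=[69 - - - - -]
Op 2: note_on(64): voice 1 is free -> assigned | voices=[69 64 - - - -]
Op 3: note_on(85): voice 2 is free -> assigned | voices=[69 64 85 - - -]
Op 4: note_on(77): voice 3 is free -> assigned | voices=[69 64 85 77 - -]
Op 5: note_on(62): voice 4 is free -> assigned | voices=[69 64 85 77 62 -]
Op 6: note_on(68): voice 5 is free -> assigned | voices=[69 64 85 77 62 68]
Op 7: note_on(76): all voices busy, STEAL voice 0 (pitch 69, oldest) -> assign | voices=[76 64 85 77 62 68]
Op 8: note_on(72): all voices busy, STEAL voice 1 (pitch 64, oldest) -> assign | voices=[76 72 85 77 62 68]
Op 9: note_on(84): all voices busy, STEAL voice 2 (pitch 85, oldest) -> assign | voices=[76 72 84 77 62 68]
Op 10: note_on(78): all voices busy, STEAL voice 3 (pitch 77, oldest) -> assign | voices=[76 72 84 78 62 68]
Op 11: note_on(82): all voices busy, STEAL voice 4 (pitch 62, oldest) -> assign | voices=[76 72 84 78 82 68]
Op 12: note_on(79): all voices busy, STEAL voice 5 (pitch 68, oldest) -> assign | voices=[76 72 84 78 82 79]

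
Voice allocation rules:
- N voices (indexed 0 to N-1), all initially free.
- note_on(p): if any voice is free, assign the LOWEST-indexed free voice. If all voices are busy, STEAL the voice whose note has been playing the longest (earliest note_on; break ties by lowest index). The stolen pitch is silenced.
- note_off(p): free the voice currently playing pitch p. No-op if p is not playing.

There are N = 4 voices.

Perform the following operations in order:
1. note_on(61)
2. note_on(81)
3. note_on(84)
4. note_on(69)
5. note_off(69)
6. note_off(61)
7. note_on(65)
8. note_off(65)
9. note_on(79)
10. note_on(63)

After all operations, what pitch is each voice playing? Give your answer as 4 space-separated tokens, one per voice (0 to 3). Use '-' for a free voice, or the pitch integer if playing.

Op 1: note_on(61): voice 0 is free -> assigned | voices=[61 - - -]
Op 2: note_on(81): voice 1 is free -> assigned | voices=[61 81 - -]
Op 3: note_on(84): voice 2 is free -> assigned | voices=[61 81 84 -]
Op 4: note_on(69): voice 3 is free -> assigned | voices=[61 81 84 69]
Op 5: note_off(69): free voice 3 | voices=[61 81 84 -]
Op 6: note_off(61): free voice 0 | voices=[- 81 84 -]
Op 7: note_on(65): voice 0 is free -> assigned | voices=[65 81 84 -]
Op 8: note_off(65): free voice 0 | voices=[- 81 84 -]
Op 9: note_on(79): voice 0 is free -> assigned | voices=[79 81 84 -]
Op 10: note_on(63): voice 3 is free -> assigned | voices=[79 81 84 63]

Answer: 79 81 84 63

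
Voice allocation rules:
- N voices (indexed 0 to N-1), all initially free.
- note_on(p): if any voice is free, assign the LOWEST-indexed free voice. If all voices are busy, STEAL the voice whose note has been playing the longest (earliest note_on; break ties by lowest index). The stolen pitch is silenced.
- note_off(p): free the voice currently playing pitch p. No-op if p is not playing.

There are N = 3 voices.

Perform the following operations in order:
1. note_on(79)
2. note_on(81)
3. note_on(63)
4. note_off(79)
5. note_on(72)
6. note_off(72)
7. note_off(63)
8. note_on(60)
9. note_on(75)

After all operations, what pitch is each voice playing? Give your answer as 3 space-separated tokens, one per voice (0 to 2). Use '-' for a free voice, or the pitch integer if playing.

Op 1: note_on(79): voice 0 is free -> assigned | voices=[79 - -]
Op 2: note_on(81): voice 1 is free -> assigned | voices=[79 81 -]
Op 3: note_on(63): voice 2 is free -> assigned | voices=[79 81 63]
Op 4: note_off(79): free voice 0 | voices=[- 81 63]
Op 5: note_on(72): voice 0 is free -> assigned | voices=[72 81 63]
Op 6: note_off(72): free voice 0 | voices=[- 81 63]
Op 7: note_off(63): free voice 2 | voices=[- 81 -]
Op 8: note_on(60): voice 0 is free -> assigned | voices=[60 81 -]
Op 9: note_on(75): voice 2 is free -> assigned | voices=[60 81 75]

Answer: 60 81 75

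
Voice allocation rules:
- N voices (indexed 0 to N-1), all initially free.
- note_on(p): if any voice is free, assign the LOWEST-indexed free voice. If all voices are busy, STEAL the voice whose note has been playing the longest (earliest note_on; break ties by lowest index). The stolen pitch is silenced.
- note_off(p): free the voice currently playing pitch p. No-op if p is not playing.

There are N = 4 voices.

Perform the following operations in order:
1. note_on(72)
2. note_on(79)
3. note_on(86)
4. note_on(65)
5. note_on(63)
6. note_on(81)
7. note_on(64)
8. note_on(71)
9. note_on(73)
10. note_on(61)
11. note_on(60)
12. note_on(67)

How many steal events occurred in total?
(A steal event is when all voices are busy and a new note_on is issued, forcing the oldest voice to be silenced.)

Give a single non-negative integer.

Op 1: note_on(72): voice 0 is free -> assigned | voices=[72 - - -]
Op 2: note_on(79): voice 1 is free -> assigned | voices=[72 79 - -]
Op 3: note_on(86): voice 2 is free -> assigned | voices=[72 79 86 -]
Op 4: note_on(65): voice 3 is free -> assigned | voices=[72 79 86 65]
Op 5: note_on(63): all voices busy, STEAL voice 0 (pitch 72, oldest) -> assign | voices=[63 79 86 65]
Op 6: note_on(81): all voices busy, STEAL voice 1 (pitch 79, oldest) -> assign | voices=[63 81 86 65]
Op 7: note_on(64): all voices busy, STEAL voice 2 (pitch 86, oldest) -> assign | voices=[63 81 64 65]
Op 8: note_on(71): all voices busy, STEAL voice 3 (pitch 65, oldest) -> assign | voices=[63 81 64 71]
Op 9: note_on(73): all voices busy, STEAL voice 0 (pitch 63, oldest) -> assign | voices=[73 81 64 71]
Op 10: note_on(61): all voices busy, STEAL voice 1 (pitch 81, oldest) -> assign | voices=[73 61 64 71]
Op 11: note_on(60): all voices busy, STEAL voice 2 (pitch 64, oldest) -> assign | voices=[73 61 60 71]
Op 12: note_on(67): all voices busy, STEAL voice 3 (pitch 71, oldest) -> assign | voices=[73 61 60 67]

Answer: 8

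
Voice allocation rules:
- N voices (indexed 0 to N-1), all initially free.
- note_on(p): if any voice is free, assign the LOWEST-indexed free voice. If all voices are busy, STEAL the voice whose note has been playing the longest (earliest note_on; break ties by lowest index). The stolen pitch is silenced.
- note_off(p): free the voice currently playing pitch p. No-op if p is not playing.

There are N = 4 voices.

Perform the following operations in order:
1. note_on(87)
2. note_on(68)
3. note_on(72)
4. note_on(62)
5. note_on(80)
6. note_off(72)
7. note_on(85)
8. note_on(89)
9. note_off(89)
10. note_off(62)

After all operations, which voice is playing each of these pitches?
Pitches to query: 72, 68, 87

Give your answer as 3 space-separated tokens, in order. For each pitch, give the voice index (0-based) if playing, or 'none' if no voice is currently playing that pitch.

Answer: none none none

Derivation:
Op 1: note_on(87): voice 0 is free -> assigned | voices=[87 - - -]
Op 2: note_on(68): voice 1 is free -> assigned | voices=[87 68 - -]
Op 3: note_on(72): voice 2 is free -> assigned | voices=[87 68 72 -]
Op 4: note_on(62): voice 3 is free -> assigned | voices=[87 68 72 62]
Op 5: note_on(80): all voices busy, STEAL voice 0 (pitch 87, oldest) -> assign | voices=[80 68 72 62]
Op 6: note_off(72): free voice 2 | voices=[80 68 - 62]
Op 7: note_on(85): voice 2 is free -> assigned | voices=[80 68 85 62]
Op 8: note_on(89): all voices busy, STEAL voice 1 (pitch 68, oldest) -> assign | voices=[80 89 85 62]
Op 9: note_off(89): free voice 1 | voices=[80 - 85 62]
Op 10: note_off(62): free voice 3 | voices=[80 - 85 -]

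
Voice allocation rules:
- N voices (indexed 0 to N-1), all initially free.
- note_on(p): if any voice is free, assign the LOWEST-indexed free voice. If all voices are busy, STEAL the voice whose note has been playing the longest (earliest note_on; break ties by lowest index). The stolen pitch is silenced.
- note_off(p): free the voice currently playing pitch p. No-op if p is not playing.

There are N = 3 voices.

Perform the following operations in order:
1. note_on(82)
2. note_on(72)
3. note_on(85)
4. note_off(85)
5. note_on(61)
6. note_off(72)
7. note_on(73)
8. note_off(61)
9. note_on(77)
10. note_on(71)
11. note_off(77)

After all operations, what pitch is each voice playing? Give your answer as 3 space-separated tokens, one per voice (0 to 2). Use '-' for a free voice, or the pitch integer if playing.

Answer: 71 73 -

Derivation:
Op 1: note_on(82): voice 0 is free -> assigned | voices=[82 - -]
Op 2: note_on(72): voice 1 is free -> assigned | voices=[82 72 -]
Op 3: note_on(85): voice 2 is free -> assigned | voices=[82 72 85]
Op 4: note_off(85): free voice 2 | voices=[82 72 -]
Op 5: note_on(61): voice 2 is free -> assigned | voices=[82 72 61]
Op 6: note_off(72): free voice 1 | voices=[82 - 61]
Op 7: note_on(73): voice 1 is free -> assigned | voices=[82 73 61]
Op 8: note_off(61): free voice 2 | voices=[82 73 -]
Op 9: note_on(77): voice 2 is free -> assigned | voices=[82 73 77]
Op 10: note_on(71): all voices busy, STEAL voice 0 (pitch 82, oldest) -> assign | voices=[71 73 77]
Op 11: note_off(77): free voice 2 | voices=[71 73 -]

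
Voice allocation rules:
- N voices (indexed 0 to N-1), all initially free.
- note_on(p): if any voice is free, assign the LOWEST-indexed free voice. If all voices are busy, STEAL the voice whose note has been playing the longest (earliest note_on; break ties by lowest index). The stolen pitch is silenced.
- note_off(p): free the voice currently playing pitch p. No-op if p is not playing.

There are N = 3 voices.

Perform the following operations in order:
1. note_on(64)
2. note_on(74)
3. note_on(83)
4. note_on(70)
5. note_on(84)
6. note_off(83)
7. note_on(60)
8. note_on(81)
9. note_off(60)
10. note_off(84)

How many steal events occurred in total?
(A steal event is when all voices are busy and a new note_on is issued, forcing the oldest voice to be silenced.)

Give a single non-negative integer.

Answer: 3

Derivation:
Op 1: note_on(64): voice 0 is free -> assigned | voices=[64 - -]
Op 2: note_on(74): voice 1 is free -> assigned | voices=[64 74 -]
Op 3: note_on(83): voice 2 is free -> assigned | voices=[64 74 83]
Op 4: note_on(70): all voices busy, STEAL voice 0 (pitch 64, oldest) -> assign | voices=[70 74 83]
Op 5: note_on(84): all voices busy, STEAL voice 1 (pitch 74, oldest) -> assign | voices=[70 84 83]
Op 6: note_off(83): free voice 2 | voices=[70 84 -]
Op 7: note_on(60): voice 2 is free -> assigned | voices=[70 84 60]
Op 8: note_on(81): all voices busy, STEAL voice 0 (pitch 70, oldest) -> assign | voices=[81 84 60]
Op 9: note_off(60): free voice 2 | voices=[81 84 -]
Op 10: note_off(84): free voice 1 | voices=[81 - -]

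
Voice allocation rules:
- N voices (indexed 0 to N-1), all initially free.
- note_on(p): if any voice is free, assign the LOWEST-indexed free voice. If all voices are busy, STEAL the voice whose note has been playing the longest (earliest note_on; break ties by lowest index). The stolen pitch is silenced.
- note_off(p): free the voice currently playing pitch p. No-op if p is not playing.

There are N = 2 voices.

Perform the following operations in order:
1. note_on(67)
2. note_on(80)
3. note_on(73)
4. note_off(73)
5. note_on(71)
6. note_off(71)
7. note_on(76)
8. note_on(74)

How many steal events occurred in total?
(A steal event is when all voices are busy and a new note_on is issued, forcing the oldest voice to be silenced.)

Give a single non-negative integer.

Answer: 2

Derivation:
Op 1: note_on(67): voice 0 is free -> assigned | voices=[67 -]
Op 2: note_on(80): voice 1 is free -> assigned | voices=[67 80]
Op 3: note_on(73): all voices busy, STEAL voice 0 (pitch 67, oldest) -> assign | voices=[73 80]
Op 4: note_off(73): free voice 0 | voices=[- 80]
Op 5: note_on(71): voice 0 is free -> assigned | voices=[71 80]
Op 6: note_off(71): free voice 0 | voices=[- 80]
Op 7: note_on(76): voice 0 is free -> assigned | voices=[76 80]
Op 8: note_on(74): all voices busy, STEAL voice 1 (pitch 80, oldest) -> assign | voices=[76 74]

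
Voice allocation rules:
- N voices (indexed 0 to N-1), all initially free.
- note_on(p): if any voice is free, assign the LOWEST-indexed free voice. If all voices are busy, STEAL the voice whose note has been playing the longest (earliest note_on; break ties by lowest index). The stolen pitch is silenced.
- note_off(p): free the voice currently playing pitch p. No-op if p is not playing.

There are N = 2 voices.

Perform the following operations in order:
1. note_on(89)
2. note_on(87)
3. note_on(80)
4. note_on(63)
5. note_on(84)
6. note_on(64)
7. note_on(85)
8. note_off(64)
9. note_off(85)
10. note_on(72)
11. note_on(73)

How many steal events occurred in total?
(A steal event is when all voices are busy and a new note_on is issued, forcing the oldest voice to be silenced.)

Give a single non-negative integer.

Answer: 5

Derivation:
Op 1: note_on(89): voice 0 is free -> assigned | voices=[89 -]
Op 2: note_on(87): voice 1 is free -> assigned | voices=[89 87]
Op 3: note_on(80): all voices busy, STEAL voice 0 (pitch 89, oldest) -> assign | voices=[80 87]
Op 4: note_on(63): all voices busy, STEAL voice 1 (pitch 87, oldest) -> assign | voices=[80 63]
Op 5: note_on(84): all voices busy, STEAL voice 0 (pitch 80, oldest) -> assign | voices=[84 63]
Op 6: note_on(64): all voices busy, STEAL voice 1 (pitch 63, oldest) -> assign | voices=[84 64]
Op 7: note_on(85): all voices busy, STEAL voice 0 (pitch 84, oldest) -> assign | voices=[85 64]
Op 8: note_off(64): free voice 1 | voices=[85 -]
Op 9: note_off(85): free voice 0 | voices=[- -]
Op 10: note_on(72): voice 0 is free -> assigned | voices=[72 -]
Op 11: note_on(73): voice 1 is free -> assigned | voices=[72 73]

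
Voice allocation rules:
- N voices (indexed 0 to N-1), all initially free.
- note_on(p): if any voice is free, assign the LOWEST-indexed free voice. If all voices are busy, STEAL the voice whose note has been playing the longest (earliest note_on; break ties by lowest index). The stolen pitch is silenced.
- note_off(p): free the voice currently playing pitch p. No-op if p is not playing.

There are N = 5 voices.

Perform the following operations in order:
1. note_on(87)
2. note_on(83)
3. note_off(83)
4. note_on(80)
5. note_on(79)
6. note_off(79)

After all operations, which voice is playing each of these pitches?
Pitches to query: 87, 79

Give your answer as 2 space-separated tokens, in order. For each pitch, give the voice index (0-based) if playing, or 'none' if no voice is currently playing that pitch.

Answer: 0 none

Derivation:
Op 1: note_on(87): voice 0 is free -> assigned | voices=[87 - - - -]
Op 2: note_on(83): voice 1 is free -> assigned | voices=[87 83 - - -]
Op 3: note_off(83): free voice 1 | voices=[87 - - - -]
Op 4: note_on(80): voice 1 is free -> assigned | voices=[87 80 - - -]
Op 5: note_on(79): voice 2 is free -> assigned | voices=[87 80 79 - -]
Op 6: note_off(79): free voice 2 | voices=[87 80 - - -]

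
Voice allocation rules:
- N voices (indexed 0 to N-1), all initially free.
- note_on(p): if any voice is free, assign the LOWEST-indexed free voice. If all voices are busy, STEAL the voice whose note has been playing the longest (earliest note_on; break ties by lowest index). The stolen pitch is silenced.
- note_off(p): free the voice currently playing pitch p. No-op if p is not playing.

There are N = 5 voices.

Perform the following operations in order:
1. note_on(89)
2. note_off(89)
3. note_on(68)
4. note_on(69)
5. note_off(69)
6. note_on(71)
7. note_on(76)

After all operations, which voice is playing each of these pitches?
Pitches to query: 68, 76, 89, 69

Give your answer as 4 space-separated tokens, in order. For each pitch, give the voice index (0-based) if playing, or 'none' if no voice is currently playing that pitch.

Op 1: note_on(89): voice 0 is free -> assigned | voices=[89 - - - -]
Op 2: note_off(89): free voice 0 | voices=[- - - - -]
Op 3: note_on(68): voice 0 is free -> assigned | voices=[68 - - - -]
Op 4: note_on(69): voice 1 is free -> assigned | voices=[68 69 - - -]
Op 5: note_off(69): free voice 1 | voices=[68 - - - -]
Op 6: note_on(71): voice 1 is free -> assigned | voices=[68 71 - - -]
Op 7: note_on(76): voice 2 is free -> assigned | voices=[68 71 76 - -]

Answer: 0 2 none none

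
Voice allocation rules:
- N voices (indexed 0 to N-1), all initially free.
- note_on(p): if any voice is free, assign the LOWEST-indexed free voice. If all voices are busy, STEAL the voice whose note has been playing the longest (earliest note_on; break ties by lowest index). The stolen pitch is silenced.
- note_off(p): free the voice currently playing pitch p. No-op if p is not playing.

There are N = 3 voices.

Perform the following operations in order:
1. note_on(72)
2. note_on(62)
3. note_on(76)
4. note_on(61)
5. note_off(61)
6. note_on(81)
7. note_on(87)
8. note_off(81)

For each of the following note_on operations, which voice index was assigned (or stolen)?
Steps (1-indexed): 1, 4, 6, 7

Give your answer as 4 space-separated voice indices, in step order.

Op 1: note_on(72): voice 0 is free -> assigned | voices=[72 - -]
Op 2: note_on(62): voice 1 is free -> assigned | voices=[72 62 -]
Op 3: note_on(76): voice 2 is free -> assigned | voices=[72 62 76]
Op 4: note_on(61): all voices busy, STEAL voice 0 (pitch 72, oldest) -> assign | voices=[61 62 76]
Op 5: note_off(61): free voice 0 | voices=[- 62 76]
Op 6: note_on(81): voice 0 is free -> assigned | voices=[81 62 76]
Op 7: note_on(87): all voices busy, STEAL voice 1 (pitch 62, oldest) -> assign | voices=[81 87 76]
Op 8: note_off(81): free voice 0 | voices=[- 87 76]

Answer: 0 0 0 1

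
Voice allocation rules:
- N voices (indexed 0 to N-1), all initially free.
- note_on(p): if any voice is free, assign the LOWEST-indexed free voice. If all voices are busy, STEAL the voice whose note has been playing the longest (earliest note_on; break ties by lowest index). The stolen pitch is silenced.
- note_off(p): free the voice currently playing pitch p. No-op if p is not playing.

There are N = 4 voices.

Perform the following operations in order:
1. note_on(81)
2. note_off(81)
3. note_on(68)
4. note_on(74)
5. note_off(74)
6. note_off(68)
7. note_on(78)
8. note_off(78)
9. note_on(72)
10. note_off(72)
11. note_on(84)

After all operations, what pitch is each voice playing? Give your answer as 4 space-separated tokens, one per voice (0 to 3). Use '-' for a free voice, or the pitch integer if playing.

Op 1: note_on(81): voice 0 is free -> assigned | voices=[81 - - -]
Op 2: note_off(81): free voice 0 | voices=[- - - -]
Op 3: note_on(68): voice 0 is free -> assigned | voices=[68 - - -]
Op 4: note_on(74): voice 1 is free -> assigned | voices=[68 74 - -]
Op 5: note_off(74): free voice 1 | voices=[68 - - -]
Op 6: note_off(68): free voice 0 | voices=[- - - -]
Op 7: note_on(78): voice 0 is free -> assigned | voices=[78 - - -]
Op 8: note_off(78): free voice 0 | voices=[- - - -]
Op 9: note_on(72): voice 0 is free -> assigned | voices=[72 - - -]
Op 10: note_off(72): free voice 0 | voices=[- - - -]
Op 11: note_on(84): voice 0 is free -> assigned | voices=[84 - - -]

Answer: 84 - - -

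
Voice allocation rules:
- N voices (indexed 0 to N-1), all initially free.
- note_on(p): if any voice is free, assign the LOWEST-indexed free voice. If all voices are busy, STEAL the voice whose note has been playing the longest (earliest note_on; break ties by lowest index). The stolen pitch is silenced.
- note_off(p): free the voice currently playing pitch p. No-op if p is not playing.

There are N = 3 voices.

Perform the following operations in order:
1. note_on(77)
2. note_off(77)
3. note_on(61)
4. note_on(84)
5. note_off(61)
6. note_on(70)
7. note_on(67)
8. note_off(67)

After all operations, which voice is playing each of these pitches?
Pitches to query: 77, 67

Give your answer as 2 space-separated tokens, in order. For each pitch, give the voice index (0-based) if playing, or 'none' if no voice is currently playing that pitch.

Op 1: note_on(77): voice 0 is free -> assigned | voices=[77 - -]
Op 2: note_off(77): free voice 0 | voices=[- - -]
Op 3: note_on(61): voice 0 is free -> assigned | voices=[61 - -]
Op 4: note_on(84): voice 1 is free -> assigned | voices=[61 84 -]
Op 5: note_off(61): free voice 0 | voices=[- 84 -]
Op 6: note_on(70): voice 0 is free -> assigned | voices=[70 84 -]
Op 7: note_on(67): voice 2 is free -> assigned | voices=[70 84 67]
Op 8: note_off(67): free voice 2 | voices=[70 84 -]

Answer: none none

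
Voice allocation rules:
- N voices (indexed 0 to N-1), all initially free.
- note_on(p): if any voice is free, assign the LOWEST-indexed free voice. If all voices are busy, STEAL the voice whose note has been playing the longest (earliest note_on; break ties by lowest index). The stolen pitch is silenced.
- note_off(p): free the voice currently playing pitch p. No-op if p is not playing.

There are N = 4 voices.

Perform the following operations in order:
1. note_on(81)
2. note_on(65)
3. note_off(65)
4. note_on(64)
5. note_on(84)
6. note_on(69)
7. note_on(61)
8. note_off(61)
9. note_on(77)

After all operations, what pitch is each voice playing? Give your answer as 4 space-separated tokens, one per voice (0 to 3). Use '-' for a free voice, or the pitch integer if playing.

Op 1: note_on(81): voice 0 is free -> assigned | voices=[81 - - -]
Op 2: note_on(65): voice 1 is free -> assigned | voices=[81 65 - -]
Op 3: note_off(65): free voice 1 | voices=[81 - - -]
Op 4: note_on(64): voice 1 is free -> assigned | voices=[81 64 - -]
Op 5: note_on(84): voice 2 is free -> assigned | voices=[81 64 84 -]
Op 6: note_on(69): voice 3 is free -> assigned | voices=[81 64 84 69]
Op 7: note_on(61): all voices busy, STEAL voice 0 (pitch 81, oldest) -> assign | voices=[61 64 84 69]
Op 8: note_off(61): free voice 0 | voices=[- 64 84 69]
Op 9: note_on(77): voice 0 is free -> assigned | voices=[77 64 84 69]

Answer: 77 64 84 69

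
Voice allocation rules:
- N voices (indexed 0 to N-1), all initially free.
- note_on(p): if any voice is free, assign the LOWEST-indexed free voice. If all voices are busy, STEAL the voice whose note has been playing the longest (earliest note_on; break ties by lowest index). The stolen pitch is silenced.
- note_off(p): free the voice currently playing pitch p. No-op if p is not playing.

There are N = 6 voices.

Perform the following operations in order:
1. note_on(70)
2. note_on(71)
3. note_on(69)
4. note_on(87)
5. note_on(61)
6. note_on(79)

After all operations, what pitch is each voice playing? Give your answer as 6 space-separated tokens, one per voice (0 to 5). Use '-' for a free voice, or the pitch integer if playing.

Answer: 70 71 69 87 61 79

Derivation:
Op 1: note_on(70): voice 0 is free -> assigned | voices=[70 - - - - -]
Op 2: note_on(71): voice 1 is free -> assigned | voices=[70 71 - - - -]
Op 3: note_on(69): voice 2 is free -> assigned | voices=[70 71 69 - - -]
Op 4: note_on(87): voice 3 is free -> assigned | voices=[70 71 69 87 - -]
Op 5: note_on(61): voice 4 is free -> assigned | voices=[70 71 69 87 61 -]
Op 6: note_on(79): voice 5 is free -> assigned | voices=[70 71 69 87 61 79]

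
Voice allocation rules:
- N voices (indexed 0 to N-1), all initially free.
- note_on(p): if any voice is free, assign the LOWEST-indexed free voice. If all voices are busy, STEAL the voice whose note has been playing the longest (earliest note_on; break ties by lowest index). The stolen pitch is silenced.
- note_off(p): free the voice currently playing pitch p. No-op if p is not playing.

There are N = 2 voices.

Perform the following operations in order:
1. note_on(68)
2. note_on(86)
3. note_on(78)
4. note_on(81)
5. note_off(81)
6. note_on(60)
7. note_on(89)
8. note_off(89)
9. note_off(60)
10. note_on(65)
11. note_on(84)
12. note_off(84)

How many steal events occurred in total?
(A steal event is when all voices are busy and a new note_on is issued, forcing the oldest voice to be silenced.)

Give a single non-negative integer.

Op 1: note_on(68): voice 0 is free -> assigned | voices=[68 -]
Op 2: note_on(86): voice 1 is free -> assigned | voices=[68 86]
Op 3: note_on(78): all voices busy, STEAL voice 0 (pitch 68, oldest) -> assign | voices=[78 86]
Op 4: note_on(81): all voices busy, STEAL voice 1 (pitch 86, oldest) -> assign | voices=[78 81]
Op 5: note_off(81): free voice 1 | voices=[78 -]
Op 6: note_on(60): voice 1 is free -> assigned | voices=[78 60]
Op 7: note_on(89): all voices busy, STEAL voice 0 (pitch 78, oldest) -> assign | voices=[89 60]
Op 8: note_off(89): free voice 0 | voices=[- 60]
Op 9: note_off(60): free voice 1 | voices=[- -]
Op 10: note_on(65): voice 0 is free -> assigned | voices=[65 -]
Op 11: note_on(84): voice 1 is free -> assigned | voices=[65 84]
Op 12: note_off(84): free voice 1 | voices=[65 -]

Answer: 3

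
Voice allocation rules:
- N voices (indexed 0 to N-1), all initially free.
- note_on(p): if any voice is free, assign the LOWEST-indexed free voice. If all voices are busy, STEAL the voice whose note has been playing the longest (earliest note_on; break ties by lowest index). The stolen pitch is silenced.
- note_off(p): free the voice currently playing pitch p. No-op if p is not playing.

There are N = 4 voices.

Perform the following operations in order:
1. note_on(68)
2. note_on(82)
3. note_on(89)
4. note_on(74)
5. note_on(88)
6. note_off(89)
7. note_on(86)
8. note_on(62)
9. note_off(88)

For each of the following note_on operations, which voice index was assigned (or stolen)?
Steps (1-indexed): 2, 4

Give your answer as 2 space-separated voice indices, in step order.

Op 1: note_on(68): voice 0 is free -> assigned | voices=[68 - - -]
Op 2: note_on(82): voice 1 is free -> assigned | voices=[68 82 - -]
Op 3: note_on(89): voice 2 is free -> assigned | voices=[68 82 89 -]
Op 4: note_on(74): voice 3 is free -> assigned | voices=[68 82 89 74]
Op 5: note_on(88): all voices busy, STEAL voice 0 (pitch 68, oldest) -> assign | voices=[88 82 89 74]
Op 6: note_off(89): free voice 2 | voices=[88 82 - 74]
Op 7: note_on(86): voice 2 is free -> assigned | voices=[88 82 86 74]
Op 8: note_on(62): all voices busy, STEAL voice 1 (pitch 82, oldest) -> assign | voices=[88 62 86 74]
Op 9: note_off(88): free voice 0 | voices=[- 62 86 74]

Answer: 1 3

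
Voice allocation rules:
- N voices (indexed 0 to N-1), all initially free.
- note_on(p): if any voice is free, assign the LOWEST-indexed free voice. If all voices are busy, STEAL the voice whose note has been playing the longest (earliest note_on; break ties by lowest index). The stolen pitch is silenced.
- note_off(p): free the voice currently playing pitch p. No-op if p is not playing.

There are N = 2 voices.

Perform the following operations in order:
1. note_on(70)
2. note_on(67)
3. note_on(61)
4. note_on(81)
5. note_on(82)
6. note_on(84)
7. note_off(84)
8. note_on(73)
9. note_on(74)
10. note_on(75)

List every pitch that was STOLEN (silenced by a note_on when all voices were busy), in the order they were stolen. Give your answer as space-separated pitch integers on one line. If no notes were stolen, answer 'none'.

Op 1: note_on(70): voice 0 is free -> assigned | voices=[70 -]
Op 2: note_on(67): voice 1 is free -> assigned | voices=[70 67]
Op 3: note_on(61): all voices busy, STEAL voice 0 (pitch 70, oldest) -> assign | voices=[61 67]
Op 4: note_on(81): all voices busy, STEAL voice 1 (pitch 67, oldest) -> assign | voices=[61 81]
Op 5: note_on(82): all voices busy, STEAL voice 0 (pitch 61, oldest) -> assign | voices=[82 81]
Op 6: note_on(84): all voices busy, STEAL voice 1 (pitch 81, oldest) -> assign | voices=[82 84]
Op 7: note_off(84): free voice 1 | voices=[82 -]
Op 8: note_on(73): voice 1 is free -> assigned | voices=[82 73]
Op 9: note_on(74): all voices busy, STEAL voice 0 (pitch 82, oldest) -> assign | voices=[74 73]
Op 10: note_on(75): all voices busy, STEAL voice 1 (pitch 73, oldest) -> assign | voices=[74 75]

Answer: 70 67 61 81 82 73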